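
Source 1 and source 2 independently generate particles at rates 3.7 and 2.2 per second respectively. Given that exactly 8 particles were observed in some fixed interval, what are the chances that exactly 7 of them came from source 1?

0.1138

Given the total, each event is independently from source 1 with probability p = λ_1/(λ_1+λ_2) = 3.7/5.9 ≈ 0.6271.
So K ~ Binomial(8, 3.7/5.9): P(K = 7) = C(8,7) · (3.7/5.9)^7 · (2.2/5.9)^1 ≈ 0.1138.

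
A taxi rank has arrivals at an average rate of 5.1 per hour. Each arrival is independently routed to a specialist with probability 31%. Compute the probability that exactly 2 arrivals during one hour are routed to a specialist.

Thinning: the arrivals that are routed to a specialist themselves form a Poisson process with rate 0.31 × 5.1 = 1.581 per hour.
So μ = 1.581.
P(N = 2) = e^(−1.581) · 1.581^2/2! ≈ 0.2572.

0.2572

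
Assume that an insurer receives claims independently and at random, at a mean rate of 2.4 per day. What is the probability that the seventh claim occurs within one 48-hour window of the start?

Over the interval, μ = 2.4 × 2 = 4.8 (a 48-hour window = 2 days).
The seventh arrival falls in the interval iff at least 7 events occur there: P(S_7 ≤ t) = P(N ≥ 7) = 1 − P(N ≤ 6) ≈ 0.2092.

0.2092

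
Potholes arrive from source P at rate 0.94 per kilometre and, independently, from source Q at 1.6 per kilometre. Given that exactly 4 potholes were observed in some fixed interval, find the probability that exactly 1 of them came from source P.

0.3700

Given the total, each event is independently from source P with probability p = λ_P/(λ_P+λ_Q) = 0.94/2.54 ≈ 0.3701.
So K ~ Binomial(4, 0.94/2.54): P(K = 1) = C(4,1) · (0.94/2.54)^1 · (1.6/2.54)^3 ≈ 0.3700.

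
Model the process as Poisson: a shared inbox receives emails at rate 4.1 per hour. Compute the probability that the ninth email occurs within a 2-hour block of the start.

0.4353

Over the interval, μ = 4.1 × 2 = 8.2 (a 2-hour block = 2 hours).
The ninth arrival falls in the interval iff at least 9 events occur there: P(S_9 ≤ t) = P(N ≥ 9) = 1 − P(N ≤ 8) ≈ 0.4353.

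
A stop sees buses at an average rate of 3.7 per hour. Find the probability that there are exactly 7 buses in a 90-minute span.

Over the interval, μ = 3.7 × 1.5 = 5.55 (a 90-minute span = 1.5 hours).
P(N = 7) = e^(−μ) μ^7/7! = e^(−5.55) · 5.55^7/5040 ≈ 0.1251.

0.1251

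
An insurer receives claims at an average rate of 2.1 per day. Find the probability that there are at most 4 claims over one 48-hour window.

0.5898

Over the interval, μ = 2.1 × 2 = 4.2 (a 48-hour window = 2 days).
P(N ≤ 4) = Σ_{j=0}^{4} e^(−μ) μ^j/j! ≈ 0.5898.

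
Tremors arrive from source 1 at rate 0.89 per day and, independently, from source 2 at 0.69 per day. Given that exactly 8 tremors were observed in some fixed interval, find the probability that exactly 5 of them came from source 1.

0.2645

Given the total, each event is independently from source 1 with probability p = λ_1/(λ_1+λ_2) = 0.89/1.58 ≈ 0.5633.
So K ~ Binomial(8, 0.89/1.58): P(K = 5) = C(8,5) · (0.89/1.58)^5 · (0.69/1.58)^3 ≈ 0.2645.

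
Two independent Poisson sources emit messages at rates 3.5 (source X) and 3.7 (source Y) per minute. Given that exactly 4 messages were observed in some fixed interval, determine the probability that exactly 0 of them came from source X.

0.0697

Given the total, each event is independently from source X with probability p = λ_X/(λ_X+λ_Y) = 3.5/7.2 ≈ 0.4861.
So K ~ Binomial(4, 3.5/7.2): P(K = 0) = C(4,0) · (3.5/7.2)^0 · (3.7/7.2)^4 ≈ 0.0697.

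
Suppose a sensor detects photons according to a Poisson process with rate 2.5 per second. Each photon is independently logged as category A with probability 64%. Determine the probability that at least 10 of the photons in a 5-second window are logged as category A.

0.2834

Thinning: the photons that are logged as category A themselves form a Poisson process with rate 0.64 × 2.5 = 1.6 per second.
Over the interval, μ = 1.6 × 5 = 8 (a 5-second window = 5 seconds).
P(N ≥ 10) = 1 − P(N ≤ 9) ≈ 0.2834.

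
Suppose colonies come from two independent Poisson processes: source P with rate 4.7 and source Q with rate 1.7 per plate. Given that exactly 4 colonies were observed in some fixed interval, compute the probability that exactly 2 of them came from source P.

0.2283

Given the total, each event is independently from source P with probability p = λ_P/(λ_P+λ_Q) = 4.7/6.4 ≈ 0.7344.
So K ~ Binomial(4, 4.7/6.4): P(K = 2) = C(4,2) · (4.7/6.4)^2 · (1.7/6.4)^2 ≈ 0.2283.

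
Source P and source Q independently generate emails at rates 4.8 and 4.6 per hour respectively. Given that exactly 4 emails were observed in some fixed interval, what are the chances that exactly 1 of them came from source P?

0.2394

Given the total, each event is independently from source P with probability p = λ_P/(λ_P+λ_Q) = 4.8/9.4 ≈ 0.5106.
So K ~ Binomial(4, 4.8/9.4): P(K = 1) = C(4,1) · (4.8/9.4)^1 · (4.6/9.4)^3 ≈ 0.2394.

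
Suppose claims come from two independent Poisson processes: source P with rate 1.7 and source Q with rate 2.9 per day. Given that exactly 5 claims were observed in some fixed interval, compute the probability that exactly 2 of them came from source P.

Given the total, each event is independently from source P with probability p = λ_P/(λ_P+λ_Q) = 1.7/4.6 ≈ 0.3696.
So K ~ Binomial(5, 1.7/4.6): P(K = 2) = C(5,2) · (1.7/4.6)^2 · (2.9/4.6)^3 ≈ 0.3422.

0.3422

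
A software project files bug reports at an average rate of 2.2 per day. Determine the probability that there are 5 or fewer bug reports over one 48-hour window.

Over the interval, μ = 2.2 × 2 = 4.4 (a 48-hour window = 2 days).
P(N ≤ 5) = Σ_{j=0}^{5} e^(−μ) μ^j/j! ≈ 0.7199.

0.7199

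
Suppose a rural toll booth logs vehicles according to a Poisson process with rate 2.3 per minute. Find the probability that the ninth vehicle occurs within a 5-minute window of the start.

0.8094

Over the interval, μ = 2.3 × 5 = 11.5 (a 5-minute window = 5 minutes).
The ninth arrival falls in the interval iff at least 9 events occur there: P(S_9 ≤ t) = P(N ≥ 9) = 1 − P(N ≤ 8) ≈ 0.8094.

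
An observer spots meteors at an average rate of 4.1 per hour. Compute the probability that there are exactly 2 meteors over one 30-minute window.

0.2705

Over the interval, μ = 4.1 × 0.5 = 2.05 (a 30-minute window = 0.5 hours).
P(N = 2) = e^(−μ) μ^2/2! = e^(−2.05) · 2.05^2/2 ≈ 0.2705.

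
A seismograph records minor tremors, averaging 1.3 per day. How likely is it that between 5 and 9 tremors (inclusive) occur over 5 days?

0.6537

Over the interval, μ = 1.3 × 5 = 6.5 (5 days).
P(5 ≤ N ≤ 9) = Σ_{j=5}^{9} e^(−6.5) · 6.5^j/j! ≈ 0.6537.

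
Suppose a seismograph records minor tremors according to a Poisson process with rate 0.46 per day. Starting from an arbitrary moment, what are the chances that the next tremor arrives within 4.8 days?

Inter-arrival times are exponential with rate λ = 0.46 per day.
P(T ≤ 4.8) = 1 − e^(−λt) = 1 − e^(−0.46 × 4.8) = 1 − e^(−2.208) ≈ 0.8901.

0.8901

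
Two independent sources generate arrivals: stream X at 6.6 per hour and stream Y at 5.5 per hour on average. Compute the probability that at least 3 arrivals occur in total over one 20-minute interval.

Independent Poisson processes superpose: combined rate λ = 6.6 + 5.5 = 12.1 per hour.
Over the interval, μ = 12.1 × 1/3 ≈ 4.03333 (a 20-minute interval = 1/3 hours).
P(N ≥ 3) = 1 − P(N ≤ 2) ≈ 0.7667.

0.7667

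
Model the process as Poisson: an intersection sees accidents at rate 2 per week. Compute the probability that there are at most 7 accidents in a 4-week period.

Over the interval, μ = 2 × 4 = 8 (a 4-week period = 4 weeks).
P(N ≤ 7) = Σ_{j=0}^{7} e^(−μ) μ^j/j! ≈ 0.4530.

0.4530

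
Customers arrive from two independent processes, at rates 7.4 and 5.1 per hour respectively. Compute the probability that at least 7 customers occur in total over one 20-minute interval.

Independent Poisson processes superpose: combined rate λ = 7.4 + 5.1 = 12.5 per hour.
Over the interval, μ = 12.5 × 1/3 ≈ 4.16667 (a 20-minute interval = 1/3 hours).
P(N ≥ 7) = 1 − P(N ≤ 6) ≈ 0.1288.

0.1288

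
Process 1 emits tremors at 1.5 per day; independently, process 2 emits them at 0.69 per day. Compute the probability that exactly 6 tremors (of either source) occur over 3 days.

0.1566

Independent Poisson processes superpose: combined rate λ = 1.5 + 0.69 = 2.19 per day.
Over the interval, μ = 2.19 × 3 = 6.57 (3 days).
P(N = 6) = e^(−6.57) · 6.57^6/6! ≈ 0.1566.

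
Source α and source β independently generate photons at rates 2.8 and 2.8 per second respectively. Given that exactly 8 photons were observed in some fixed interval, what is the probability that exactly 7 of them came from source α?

Given the total, each event is independently from source α with probability p = λ_α/(λ_α+λ_β) = 2.8/5.6 = 0.5000.
So K ~ Binomial(8, 2.8/5.6): P(K = 7) = C(8,7) · (2.8/5.6)^7 · (2.8/5.6)^1 ≈ 0.0312.

0.0312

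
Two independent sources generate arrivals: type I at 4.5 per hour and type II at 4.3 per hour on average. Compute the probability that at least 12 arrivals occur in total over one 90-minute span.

Independent Poisson processes superpose: combined rate λ = 4.5 + 4.3 = 8.8 per hour.
Over the interval, μ = 8.8 × 1.5 = 13.2 (a 90-minute span = 1.5 hours).
P(N ≥ 12) = 1 − P(N ≤ 11) ≈ 0.6668.

0.6668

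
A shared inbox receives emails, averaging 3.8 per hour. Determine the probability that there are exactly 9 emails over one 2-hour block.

Over the interval, μ = 3.8 × 2 = 7.6 (a 2-hour block = 2 hours).
P(N = 9) = e^(−μ) μ^9/9! = e^(−7.6) · 7.6^9/362880 ≈ 0.1167.

0.1167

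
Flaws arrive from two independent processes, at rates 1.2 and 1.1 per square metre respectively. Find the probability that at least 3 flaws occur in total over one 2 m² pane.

Independent Poisson processes superpose: combined rate λ = 1.2 + 1.1 = 2.3 per square metre.
Over the interval, μ = 2.3 × 2 = 4.6 (a 2 m² pane = 2 square metres).
P(N ≥ 3) = 1 − P(N ≤ 2) ≈ 0.8374.

0.8374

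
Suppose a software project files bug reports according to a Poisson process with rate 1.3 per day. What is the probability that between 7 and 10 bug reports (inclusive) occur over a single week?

0.4962

Over the interval, μ = 1.3 × 7 = 9.1 (a week = 7 days).
P(7 ≤ N ≤ 10) = Σ_{j=7}^{10} e^(−9.1) · 9.1^j/j! ≈ 0.4962.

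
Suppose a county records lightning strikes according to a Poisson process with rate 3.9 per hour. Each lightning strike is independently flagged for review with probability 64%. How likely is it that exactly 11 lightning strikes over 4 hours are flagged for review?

Thinning: the lightning strikes that are flagged for review themselves form a Poisson process with rate 0.64 × 3.9 = 2.496 per hour.
Over the interval, μ = 2.496 × 4 = 9.984 (4 hours).
P(N = 11) = e^(−9.984) · 9.984^11/11! ≈ 0.1136.

0.1136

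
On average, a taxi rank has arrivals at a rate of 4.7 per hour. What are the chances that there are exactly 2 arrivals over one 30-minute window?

Over the interval, μ = 4.7 × 0.5 = 2.35 (a 30-minute window = 0.5 hours).
P(N = 2) = e^(−μ) μ^2/2! = e^(−2.35) · 2.35^2/2 ≈ 0.2633.

0.2633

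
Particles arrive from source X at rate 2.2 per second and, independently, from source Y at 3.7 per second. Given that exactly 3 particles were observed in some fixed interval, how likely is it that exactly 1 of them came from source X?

0.4399

Given the total, each event is independently from source X with probability p = λ_X/(λ_X+λ_Y) = 2.2/5.9 ≈ 0.3729.
So K ~ Binomial(3, 2.2/5.9): P(K = 1) = C(3,1) · (2.2/5.9)^1 · (3.7/5.9)^2 ≈ 0.4399.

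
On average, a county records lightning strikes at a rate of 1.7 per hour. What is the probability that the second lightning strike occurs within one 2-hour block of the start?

0.8532

Over the interval, μ = 1.7 × 2 = 3.4 (a 2-hour block = 2 hours).
The second arrival falls in the interval iff at least 2 events occur there: P(S_2 ≤ t) = P(N ≥ 2) = 1 − P(N ≤ 1) ≈ 0.8532.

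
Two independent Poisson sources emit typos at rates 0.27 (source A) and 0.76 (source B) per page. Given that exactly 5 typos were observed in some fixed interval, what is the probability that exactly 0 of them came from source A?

Given the total, each event is independently from source A with probability p = λ_A/(λ_A+λ_B) = 0.27/1.03 ≈ 0.2621.
So K ~ Binomial(5, 0.27/1.03): P(K = 0) = C(5,0) · (0.27/1.03)^0 · (0.76/1.03)^5 ≈ 0.2187.

0.2187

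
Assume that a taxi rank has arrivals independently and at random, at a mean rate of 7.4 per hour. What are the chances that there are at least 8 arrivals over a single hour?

0.4607

With mean μ = 7.4 per hour,
P(N ≥ 8) = 1 − P(N ≤ 7) = 1 − Σ_{j=0}^{7} e^(−μ) μ^j/j! ≈ 0.4607.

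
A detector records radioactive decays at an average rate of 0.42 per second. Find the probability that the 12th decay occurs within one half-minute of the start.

0.6050

Over the interval, μ = 0.42 × 30 = 12.6 (a half-minute = 30 seconds).
The 12th arrival falls in the interval iff at least 12 events occur there: P(S_12 ≤ t) = P(N ≥ 12) = 1 − P(N ≤ 11) ≈ 0.6050.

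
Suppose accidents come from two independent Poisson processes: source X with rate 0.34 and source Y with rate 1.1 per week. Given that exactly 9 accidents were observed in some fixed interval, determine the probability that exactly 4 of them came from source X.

0.1019

Given the total, each event is independently from source X with probability p = λ_X/(λ_X+λ_Y) = 0.34/1.44 ≈ 0.2361.
So K ~ Binomial(9, 0.34/1.44): P(K = 4) = C(9,4) · (0.34/1.44)^4 · (1.1/1.44)^5 ≈ 0.1019.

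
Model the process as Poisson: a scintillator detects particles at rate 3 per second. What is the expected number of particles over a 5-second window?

E[N] = λt = 3 × 5 = 15 (a 5-second window = 5 seconds).

15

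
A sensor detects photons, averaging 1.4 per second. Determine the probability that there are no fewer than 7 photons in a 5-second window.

0.5503

Over the interval, μ = 1.4 × 5 = 7 (a 5-second window = 5 seconds).
P(N ≥ 7) = 1 − P(N ≤ 6) = 1 − Σ_{j=0}^{6} e^(−μ) μ^j/j! ≈ 0.5503.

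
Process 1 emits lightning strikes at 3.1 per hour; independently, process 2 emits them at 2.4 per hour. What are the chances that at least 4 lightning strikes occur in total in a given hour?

0.7983

Independent Poisson processes superpose: combined rate λ = 3.1 + 2.4 = 5.5 per hour.
So μ = 5.5.
P(N ≥ 4) = 1 − P(N ≤ 3) ≈ 0.7983.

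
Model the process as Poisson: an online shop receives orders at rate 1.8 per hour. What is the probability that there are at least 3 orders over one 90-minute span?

0.5064

Over the interval, μ = 1.8 × 1.5 = 2.7 (a 90-minute span = 1.5 hours).
P(N ≥ 3) = 1 − P(N ≤ 2) = 1 − Σ_{j=0}^{2} e^(−μ) μ^j/j! ≈ 0.5064.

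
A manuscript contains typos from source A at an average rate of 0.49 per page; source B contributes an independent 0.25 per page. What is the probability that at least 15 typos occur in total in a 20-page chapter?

0.5137

Independent Poisson processes superpose: combined rate λ = 0.49 + 0.25 = 0.74 per page.
Over the interval, μ = 0.74 × 20 = 14.8 (a 20-page chapter = 20 pages).
P(N ≥ 15) = 1 − P(N ≤ 14) ≈ 0.5137.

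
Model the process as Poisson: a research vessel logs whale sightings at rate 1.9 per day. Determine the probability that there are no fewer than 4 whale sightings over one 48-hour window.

Over the interval, μ = 1.9 × 2 = 3.8 (a 48-hour window = 2 days).
P(N ≥ 4) = 1 − P(N ≤ 3) = 1 − Σ_{j=0}^{3} e^(−μ) μ^j/j! ≈ 0.5265.

0.5265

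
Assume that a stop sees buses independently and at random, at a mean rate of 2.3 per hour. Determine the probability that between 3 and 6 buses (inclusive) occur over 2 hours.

0.6554

Over the interval, μ = 2.3 × 2 = 4.6 (2 hours).
P(3 ≤ N ≤ 6) = Σ_{j=3}^{6} e^(−4.6) · 4.6^j/j! ≈ 0.6554.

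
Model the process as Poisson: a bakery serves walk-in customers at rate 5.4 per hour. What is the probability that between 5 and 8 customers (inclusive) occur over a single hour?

With mean μ = 5.4 per hour,
P(5 ≤ N ≤ 8) = Σ_{j=5}^{8} e^(−5.4) · 5.4^j/j! ≈ 0.5293.

0.5293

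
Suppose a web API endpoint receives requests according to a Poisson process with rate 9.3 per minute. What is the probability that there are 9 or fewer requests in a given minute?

With mean μ = 9.3 per minute,
P(N ≤ 9) = Σ_{j=0}^{9} e^(−μ) μ^j/j! ≈ 0.5479.

0.5479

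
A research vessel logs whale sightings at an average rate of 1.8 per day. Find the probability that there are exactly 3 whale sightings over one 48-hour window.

0.2125

Over the interval, μ = 1.8 × 2 = 3.6 (a 48-hour window = 2 days).
P(N = 3) = e^(−μ) μ^3/3! = e^(−3.6) · 3.6^3/6 ≈ 0.2125.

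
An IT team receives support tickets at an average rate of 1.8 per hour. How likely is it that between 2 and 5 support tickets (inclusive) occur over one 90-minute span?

Over the interval, μ = 1.8 × 1.5 = 2.7 (a 90-minute span = 1.5 hours).
P(2 ≤ N ≤ 5) = Σ_{j=2}^{5} e^(−2.7) · 2.7^j/j! ≈ 0.6946.

0.6946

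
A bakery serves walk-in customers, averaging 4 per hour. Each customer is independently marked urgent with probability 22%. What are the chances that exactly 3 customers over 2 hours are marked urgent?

Thinning: the customers that are marked urgent themselves form a Poisson process with rate 0.22 × 4 = 0.88 per hour.
Over the interval, μ = 0.88 × 2 = 1.76 (2 hours).
P(N = 3) = e^(−1.76) · 1.76^3/3! ≈ 0.1563.

0.1563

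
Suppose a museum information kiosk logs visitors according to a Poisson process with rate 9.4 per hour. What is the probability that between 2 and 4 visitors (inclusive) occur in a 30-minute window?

0.4428

Over the interval, μ = 9.4 × 0.5 = 4.7 (a 30-minute window = 0.5 hours).
P(2 ≤ N ≤ 4) = Σ_{j=2}^{4} e^(−4.7) · 4.7^j/j! ≈ 0.4428.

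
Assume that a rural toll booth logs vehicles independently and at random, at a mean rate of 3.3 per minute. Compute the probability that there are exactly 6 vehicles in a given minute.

With mean μ = 3.3 per minute,
P(N = 6) = e^(−μ) μ^6/6! = e^(−3.3) · 3.3^6/720 ≈ 0.0662.

0.0662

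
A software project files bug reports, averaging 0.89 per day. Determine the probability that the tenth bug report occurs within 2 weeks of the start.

Over the interval, μ = 0.89 × 14 = 12.46 (2 weeks = 14 days).
The tenth arrival falls in the interval iff at least 10 events occur there: P(S_10 ≤ t) = P(N ≥ 10) = 1 − P(N ≤ 9) ≈ 0.7955.

0.7955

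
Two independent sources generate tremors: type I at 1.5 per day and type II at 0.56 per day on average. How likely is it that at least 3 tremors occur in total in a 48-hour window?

0.7790

Independent Poisson processes superpose: combined rate λ = 1.5 + 0.56 = 2.06 per day.
Over the interval, μ = 2.06 × 2 = 4.12 (a 48-hour window = 2 days).
P(N ≥ 3) = 1 − P(N ≤ 2) ≈ 0.7790.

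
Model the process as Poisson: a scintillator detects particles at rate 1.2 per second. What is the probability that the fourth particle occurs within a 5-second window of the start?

Over the interval, μ = 1.2 × 5 = 6 (a 5-second window = 5 seconds).
The fourth arrival falls in the interval iff at least 4 events occur there: P(S_4 ≤ t) = P(N ≥ 4) = 1 − P(N ≤ 3) ≈ 0.8488.

0.8488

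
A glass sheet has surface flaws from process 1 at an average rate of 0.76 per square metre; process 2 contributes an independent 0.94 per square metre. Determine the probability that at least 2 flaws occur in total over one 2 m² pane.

Independent Poisson processes superpose: combined rate λ = 0.76 + 0.94 = 1.7 per square metre.
Over the interval, μ = 1.7 × 2 = 3.4 (a 2 m² pane = 2 square metres).
P(N ≥ 2) = 1 − P(N ≤ 1) ≈ 0.8532.

0.8532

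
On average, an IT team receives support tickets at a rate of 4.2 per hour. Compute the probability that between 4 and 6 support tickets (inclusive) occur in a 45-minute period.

Over the interval, μ = 4.2 × 0.75 = 3.15 (a 45-minute period = 0.75 hours).
P(4 ≤ N ≤ 6) = Σ_{j=4}^{6} e^(−3.15) · 3.15^j/j! ≈ 0.3447.

0.3447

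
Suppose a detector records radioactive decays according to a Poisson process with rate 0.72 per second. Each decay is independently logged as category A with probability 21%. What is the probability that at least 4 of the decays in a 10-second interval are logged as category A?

Thinning: the decays that are logged as category A themselves form a Poisson process with rate 0.21 × 0.72 = 0.1512 per second.
Over the interval, μ = 0.1512 × 10 = 1.512 (a 10-second interval = 10 seconds).
P(N ≥ 4) = 1 − P(N ≤ 3) ≈ 0.0672.

0.0672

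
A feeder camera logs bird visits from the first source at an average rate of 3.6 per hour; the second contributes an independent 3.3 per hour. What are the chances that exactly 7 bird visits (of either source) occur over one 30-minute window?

0.0366

Independent Poisson processes superpose: combined rate λ = 3.6 + 3.3 = 6.9 per hour.
Over the interval, μ = 6.9 × 0.5 = 3.45 (a 30-minute window = 0.5 hours).
P(N = 7) = e^(−3.45) · 3.45^7/7! ≈ 0.0366.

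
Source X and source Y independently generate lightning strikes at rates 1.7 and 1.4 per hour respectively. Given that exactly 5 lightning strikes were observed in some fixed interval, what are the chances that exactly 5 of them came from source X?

Given the total, each event is independently from source X with probability p = λ_X/(λ_X+λ_Y) = 1.7/3.1 ≈ 0.5484.
So K ~ Binomial(5, 1.7/3.1): P(K = 5) = C(5,5) · (1.7/3.1)^5 · (1.4/3.1)^0 ≈ 0.0496.

0.0496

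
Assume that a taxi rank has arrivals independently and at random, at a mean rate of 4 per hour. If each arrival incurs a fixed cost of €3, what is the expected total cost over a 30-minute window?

E[N] = 4 × 0.5 = 2 (a 30-minute window = 0.5 hours); E[cost] = 2 × €3 = €6.

€6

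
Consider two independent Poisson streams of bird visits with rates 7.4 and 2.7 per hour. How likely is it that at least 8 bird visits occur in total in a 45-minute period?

0.4863

Independent Poisson processes superpose: combined rate λ = 7.4 + 2.7 = 10.1 per hour.
Over the interval, μ = 10.1 × 0.75 = 7.575 (a 45-minute period = 0.75 hours).
P(N ≥ 8) = 1 − P(N ≤ 7) ≈ 0.4863.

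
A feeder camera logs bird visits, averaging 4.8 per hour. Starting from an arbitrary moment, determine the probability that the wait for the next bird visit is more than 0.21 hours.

The wait for the next event is exponential with rate λ = 4.8 per hour.
P(T > 0.21) = e^(−λt) = e^(−4.8 × 0.21) = e^(−1.008) ≈ 0.3649.

0.3649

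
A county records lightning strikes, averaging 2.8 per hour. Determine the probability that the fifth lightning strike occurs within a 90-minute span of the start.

Over the interval, μ = 2.8 × 1.5 = 4.2 (a 90-minute span = 1.5 hours).
The fifth arrival falls in the interval iff at least 5 events occur there: P(S_5 ≤ t) = P(N ≥ 5) = 1 − P(N ≤ 4) ≈ 0.4102.

0.4102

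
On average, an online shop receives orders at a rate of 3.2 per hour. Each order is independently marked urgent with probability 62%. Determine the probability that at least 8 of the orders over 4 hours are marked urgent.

Thinning: the orders that are marked urgent themselves form a Poisson process with rate 0.62 × 3.2 = 1.984 per hour.
Over the interval, μ = 1.984 × 4 = 7.936 (4 hours).
P(N ≥ 8) = 1 − P(N ≤ 7) ≈ 0.5381.

0.5381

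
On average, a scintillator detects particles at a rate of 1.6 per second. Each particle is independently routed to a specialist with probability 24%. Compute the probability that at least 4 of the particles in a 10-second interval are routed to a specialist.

Thinning: the particles that are routed to a specialist themselves form a Poisson process with rate 0.24 × 1.6 = 0.384 per second.
Over the interval, μ = 0.384 × 10 = 3.84 (a 10-second interval = 10 seconds).
P(N ≥ 4) = 1 − P(N ≤ 3) ≈ 0.5347.

0.5347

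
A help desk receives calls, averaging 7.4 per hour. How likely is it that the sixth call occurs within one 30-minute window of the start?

0.1699

Over the interval, μ = 7.4 × 0.5 = 3.7 (a 30-minute window = 0.5 hours).
The sixth arrival falls in the interval iff at least 6 events occur there: P(S_6 ≤ t) = P(N ≥ 6) = 1 − P(N ≤ 5) ≈ 0.1699.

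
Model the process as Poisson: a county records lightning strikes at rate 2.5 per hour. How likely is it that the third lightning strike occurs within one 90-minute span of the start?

Over the interval, μ = 2.5 × 1.5 = 3.75 (a 90-minute span = 1.5 hours).
The third arrival falls in the interval iff at least 3 events occur there: P(S_3 ≤ t) = P(N ≥ 3) = 1 − P(N ≤ 2) ≈ 0.7229.

0.7229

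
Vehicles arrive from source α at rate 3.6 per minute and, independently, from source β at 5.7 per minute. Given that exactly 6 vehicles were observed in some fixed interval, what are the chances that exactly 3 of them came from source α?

Given the total, each event is independently from source α with probability p = λ_α/(λ_α+λ_β) = 3.6/9.3 ≈ 0.3871.
So K ~ Binomial(6, 3.6/9.3): P(K = 3) = C(6,3) · (3.6/9.3)^3 · (5.7/9.3)^3 ≈ 0.2671.

0.2671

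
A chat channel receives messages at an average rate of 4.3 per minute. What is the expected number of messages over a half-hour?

E[N] = λt = 4.3 × 30 = 129 (a half-hour = 30 minutes).

129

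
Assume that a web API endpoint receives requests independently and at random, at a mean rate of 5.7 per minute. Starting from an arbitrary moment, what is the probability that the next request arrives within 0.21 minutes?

0.6979

Inter-arrival times are exponential with rate λ = 5.7 per minute.
P(T ≤ 0.21) = 1 − e^(−λt) = 1 − e^(−5.7 × 0.21) = 1 − e^(−1.197) ≈ 0.6979.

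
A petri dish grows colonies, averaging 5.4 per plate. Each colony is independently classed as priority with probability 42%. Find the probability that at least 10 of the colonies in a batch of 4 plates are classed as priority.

Thinning: the colonies that are classed as priority themselves form a Poisson process with rate 0.42 × 5.4 = 2.268 per plate.
Over the interval, μ = 2.268 × 4 = 9.072 (a batch of 4 plates = 4 plates).
P(N ≥ 10) = 1 − P(N ≤ 9) ≈ 0.4221.

0.4221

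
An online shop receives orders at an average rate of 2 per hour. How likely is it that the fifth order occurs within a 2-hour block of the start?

Over the interval, μ = 2 × 2 = 4 (a 2-hour block = 2 hours).
The fifth arrival falls in the interval iff at least 5 events occur there: P(S_5 ≤ t) = P(N ≥ 5) = 1 − P(N ≤ 4) ≈ 0.3712.

0.3712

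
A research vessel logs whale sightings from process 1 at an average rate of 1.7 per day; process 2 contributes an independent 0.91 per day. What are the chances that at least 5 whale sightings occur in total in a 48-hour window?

0.5972

Independent Poisson processes superpose: combined rate λ = 1.7 + 0.91 = 2.61 per day.
Over the interval, μ = 2.61 × 2 = 5.22 (a 48-hour window = 2 days).
P(N ≥ 5) = 1 − P(N ≤ 4) ≈ 0.5972.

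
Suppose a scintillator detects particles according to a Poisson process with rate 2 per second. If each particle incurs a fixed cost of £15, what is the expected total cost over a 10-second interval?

E[N] = 2 × 10 = 20 (a 10-second interval = 10 seconds); E[cost] = 20 × £15 = £300.

£300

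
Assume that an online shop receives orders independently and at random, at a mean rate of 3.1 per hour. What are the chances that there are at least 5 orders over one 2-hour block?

0.7408

Over the interval, μ = 3.1 × 2 = 6.2 (a 2-hour block = 2 hours).
P(N ≥ 5) = 1 − P(N ≤ 4) = 1 − Σ_{j=0}^{4} e^(−μ) μ^j/j! ≈ 0.7408.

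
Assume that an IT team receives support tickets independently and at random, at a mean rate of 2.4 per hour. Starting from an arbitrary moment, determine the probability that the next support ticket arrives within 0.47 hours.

0.6763

Inter-arrival times are exponential with rate λ = 2.4 per hour.
P(T ≤ 0.47) = 1 − e^(−λt) = 1 − e^(−2.4 × 0.47) = 1 − e^(−1.128) ≈ 0.6763.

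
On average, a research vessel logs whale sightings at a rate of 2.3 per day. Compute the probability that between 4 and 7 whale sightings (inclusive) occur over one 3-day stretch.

Over the interval, μ = 2.3 × 3 = 6.9 (a 3-day stretch = 3 days).
P(4 ≤ N ≤ 7) = Σ_{j=4}^{7} e^(−6.9) · 6.9^j/j! ≈ 0.5265.

0.5265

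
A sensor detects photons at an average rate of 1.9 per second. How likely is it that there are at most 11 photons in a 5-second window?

0.7520

Over the interval, μ = 1.9 × 5 = 9.5 (a 5-second window = 5 seconds).
P(N ≤ 11) = Σ_{j=0}^{11} e^(−μ) μ^j/j! ≈ 0.7520.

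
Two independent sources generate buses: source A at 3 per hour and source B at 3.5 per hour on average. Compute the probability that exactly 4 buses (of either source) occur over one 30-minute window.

0.1802

Independent Poisson processes superpose: combined rate λ = 3 + 3.5 = 6.5 per hour.
Over the interval, μ = 6.5 × 0.5 = 3.25 (a 30-minute window = 0.5 hours).
P(N = 4) = e^(−3.25) · 3.25^4/4! ≈ 0.1802.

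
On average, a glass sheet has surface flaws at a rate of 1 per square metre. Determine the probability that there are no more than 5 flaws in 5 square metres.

0.6160

Over the interval, μ = 1 × 5 = 5 (5 square metres).
P(N ≤ 5) = Σ_{j=0}^{5} e^(−μ) μ^j/j! ≈ 0.6160.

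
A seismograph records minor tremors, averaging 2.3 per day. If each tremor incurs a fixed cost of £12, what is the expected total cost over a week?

E[N] = 2.3 × 7 = 16.1 (a week = 7 days); E[cost] = 16.1 × £12 = £193.2.

£193.2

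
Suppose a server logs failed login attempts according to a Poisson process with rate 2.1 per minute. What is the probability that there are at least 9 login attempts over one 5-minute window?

Over the interval, μ = 2.1 × 5 = 10.5 (a 5-minute window = 5 minutes).
P(N ≥ 9) = 1 − P(N ≤ 8) = 1 − Σ_{j=0}^{8} e^(−μ) μ^j/j! ≈ 0.7206.

0.7206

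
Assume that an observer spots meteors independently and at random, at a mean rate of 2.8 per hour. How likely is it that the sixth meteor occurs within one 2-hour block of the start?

Over the interval, μ = 2.8 × 2 = 5.6 (a 2-hour block = 2 hours).
The sixth arrival falls in the interval iff at least 6 events occur there: P(S_6 ≤ t) = P(N ≥ 6) = 1 − P(N ≤ 5) ≈ 0.4881.

0.4881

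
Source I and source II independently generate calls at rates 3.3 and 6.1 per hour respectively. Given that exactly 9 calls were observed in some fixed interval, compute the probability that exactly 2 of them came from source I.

Given the total, each event is independently from source I with probability p = λ_I/(λ_I+λ_II) = 3.3/9.4 ≈ 0.3511.
So K ~ Binomial(9, 3.3/9.4): P(K = 2) = C(9,2) · (3.3/9.4)^2 · (6.1/9.4)^7 ≈ 0.2150.

0.2150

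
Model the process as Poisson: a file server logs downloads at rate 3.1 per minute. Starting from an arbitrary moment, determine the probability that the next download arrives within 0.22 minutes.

Inter-arrival times are exponential with rate λ = 3.1 per minute.
P(T ≤ 0.22) = 1 − e^(−λt) = 1 − e^(−3.1 × 0.22) = 1 − e^(−0.682) ≈ 0.4944.

0.4944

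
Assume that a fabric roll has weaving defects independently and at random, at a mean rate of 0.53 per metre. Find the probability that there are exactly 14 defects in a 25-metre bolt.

0.1038

Over the interval, μ = 0.53 × 25 = 13.25 (a 25-metre bolt = 25 metres).
P(N = 14) = e^(−μ) μ^14/14! = e^(−13.25) · 13.25^14/87178291200 ≈ 0.1038.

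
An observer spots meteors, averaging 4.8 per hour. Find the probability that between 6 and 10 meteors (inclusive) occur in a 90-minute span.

0.6108

Over the interval, μ = 4.8 × 1.5 = 7.2 (a 90-minute span = 1.5 hours).
P(6 ≤ N ≤ 10) = Σ_{j=6}^{10} e^(−7.2) · 7.2^j/j! ≈ 0.6108.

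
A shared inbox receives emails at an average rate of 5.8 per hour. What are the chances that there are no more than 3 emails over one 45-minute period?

Over the interval, μ = 5.8 × 0.75 = 4.35 (a 45-minute period = 0.75 hours).
P(N ≤ 3) = Σ_{j=0}^{3} e^(−μ) μ^j/j! ≈ 0.3682.

0.3682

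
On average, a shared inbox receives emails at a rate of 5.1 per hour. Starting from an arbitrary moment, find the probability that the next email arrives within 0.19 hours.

Inter-arrival times are exponential with rate λ = 5.1 per hour.
P(T ≤ 0.19) = 1 − e^(−λt) = 1 − e^(−5.1 × 0.19) = 1 − e^(−0.969) ≈ 0.6205.

0.6205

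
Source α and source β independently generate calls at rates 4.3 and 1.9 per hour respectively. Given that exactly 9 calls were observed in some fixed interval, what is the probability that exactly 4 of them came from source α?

0.0788

Given the total, each event is independently from source α with probability p = λ_α/(λ_α+λ_β) = 4.3/6.2 ≈ 0.6935.
So K ~ Binomial(9, 4.3/6.2): P(K = 4) = C(9,4) · (4.3/6.2)^4 · (1.9/6.2)^5 ≈ 0.0788.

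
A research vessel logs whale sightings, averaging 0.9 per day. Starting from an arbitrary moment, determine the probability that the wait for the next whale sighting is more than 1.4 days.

0.2837

The wait for the next event is exponential with rate λ = 0.9 per day.
P(T > 1.4) = e^(−λt) = e^(−0.9 × 1.4) = e^(−1.26) ≈ 0.2837.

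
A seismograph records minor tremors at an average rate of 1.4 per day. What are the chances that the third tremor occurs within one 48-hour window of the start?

Over the interval, μ = 1.4 × 2 = 2.8 (a 48-hour window = 2 days).
The third arrival falls in the interval iff at least 3 events occur there: P(S_3 ≤ t) = P(N ≥ 3) = 1 − P(N ≤ 2) ≈ 0.5305.

0.5305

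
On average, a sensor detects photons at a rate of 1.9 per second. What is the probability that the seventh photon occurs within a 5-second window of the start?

Over the interval, μ = 1.9 × 5 = 9.5 (a 5-second window = 5 seconds).
The seventh arrival falls in the interval iff at least 7 events occur there: P(S_7 ≤ t) = P(N ≥ 7) = 1 − P(N ≤ 6) ≈ 0.8351.

0.8351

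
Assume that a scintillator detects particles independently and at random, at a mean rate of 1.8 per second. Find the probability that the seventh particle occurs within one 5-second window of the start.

0.7932

Over the interval, μ = 1.8 × 5 = 9 (a 5-second window = 5 seconds).
The seventh arrival falls in the interval iff at least 7 events occur there: P(S_7 ≤ t) = P(N ≥ 7) = 1 − P(N ≤ 6) ≈ 0.7932.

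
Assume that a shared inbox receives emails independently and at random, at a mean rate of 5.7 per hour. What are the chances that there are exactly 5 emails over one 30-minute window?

0.0906

Over the interval, μ = 5.7 × 0.5 = 2.85 (a 30-minute window = 0.5 hours).
P(N = 5) = e^(−μ) μ^5/5! = e^(−2.85) · 2.85^5/120 ≈ 0.0906.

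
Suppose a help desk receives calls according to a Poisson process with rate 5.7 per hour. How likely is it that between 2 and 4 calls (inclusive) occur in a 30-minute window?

Over the interval, μ = 5.7 × 0.5 = 2.85 (a 30-minute window = 0.5 hours).
P(2 ≤ N ≤ 4) = Σ_{j=2}^{4} e^(−2.85) · 2.85^j/j! ≈ 0.6171.

0.6171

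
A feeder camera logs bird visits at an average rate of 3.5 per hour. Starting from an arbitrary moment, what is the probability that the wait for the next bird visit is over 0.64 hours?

0.1065

The wait for the next event is exponential with rate λ = 3.5 per hour.
P(T > 0.64) = e^(−λt) = e^(−3.5 × 0.64) = e^(−2.24) ≈ 0.1065.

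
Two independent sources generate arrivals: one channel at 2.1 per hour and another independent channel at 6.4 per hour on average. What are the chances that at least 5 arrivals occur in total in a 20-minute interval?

0.1576

Independent Poisson processes superpose: combined rate λ = 2.1 + 6.4 = 8.5 per hour.
Over the interval, μ = 8.5 × 1/3 ≈ 2.83333 (a 20-minute interval = 1/3 hours).
P(N ≥ 5) = 1 − P(N ≤ 4) ≈ 0.1576.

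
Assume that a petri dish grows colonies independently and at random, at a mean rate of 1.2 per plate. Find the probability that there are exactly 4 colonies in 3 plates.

Over the interval, μ = 1.2 × 3 = 3.6 (3 plates).
P(N = 4) = e^(−μ) μ^4/4! = e^(−3.6) · 3.6^4/24 ≈ 0.1912.

0.1912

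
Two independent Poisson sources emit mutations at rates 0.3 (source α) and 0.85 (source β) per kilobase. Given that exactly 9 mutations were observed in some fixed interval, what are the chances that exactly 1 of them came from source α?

0.2091

Given the total, each event is independently from source α with probability p = λ_α/(λ_α+λ_β) = 0.3/1.15 ≈ 0.2609.
So K ~ Binomial(9, 0.3/1.15): P(K = 1) = C(9,1) · (0.3/1.15)^1 · (0.85/1.15)^8 ≈ 0.2091.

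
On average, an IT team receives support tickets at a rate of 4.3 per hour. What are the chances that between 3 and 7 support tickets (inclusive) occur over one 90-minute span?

0.6354

Over the interval, μ = 4.3 × 1.5 = 6.45 (a 90-minute span = 1.5 hours).
P(3 ≤ N ≤ 7) = Σ_{j=3}^{7} e^(−6.45) · 6.45^j/j! ≈ 0.6354.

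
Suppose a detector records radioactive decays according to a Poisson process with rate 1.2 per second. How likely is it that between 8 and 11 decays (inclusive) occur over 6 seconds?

0.3682

Over the interval, μ = 1.2 × 6 = 7.2 (6 seconds).
P(8 ≤ N ≤ 11) = Σ_{j=8}^{11} e^(−7.2) · 7.2^j/j! ≈ 0.3682.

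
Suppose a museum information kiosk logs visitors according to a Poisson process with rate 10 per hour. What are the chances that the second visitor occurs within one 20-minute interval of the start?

Over the interval, μ = 10 × 1/3 ≈ 3.33333 (a 20-minute interval = 1/3 hours).
The second arrival falls in the interval iff at least 2 events occur there: P(S_2 ≤ t) = P(N ≥ 2) = 1 − P(N ≤ 1) ≈ 0.8454.

0.8454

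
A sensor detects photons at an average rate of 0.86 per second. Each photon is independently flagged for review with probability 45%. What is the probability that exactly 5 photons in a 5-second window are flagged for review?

Thinning: the photons that are flagged for review themselves form a Poisson process with rate 0.45 × 0.86 = 0.387 per second.
Over the interval, μ = 0.387 × 5 = 1.935 (a 5-second window = 5 seconds).
P(N = 5) = e^(−1.935) · 1.935^5/5! ≈ 0.0326.

0.0326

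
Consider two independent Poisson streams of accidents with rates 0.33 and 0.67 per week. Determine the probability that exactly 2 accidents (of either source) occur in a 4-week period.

Independent Poisson processes superpose: combined rate λ = 0.33 + 0.67 = 1 per week.
Over the interval, μ = 1 × 4 = 4 (a 4-week period = 4 weeks).
P(N = 2) = e^(−4) · 4^2/2! ≈ 0.1465.

0.1465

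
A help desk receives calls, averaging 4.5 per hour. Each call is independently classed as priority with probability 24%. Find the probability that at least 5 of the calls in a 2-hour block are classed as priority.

Thinning: the calls that are classed as priority themselves form a Poisson process with rate 0.24 × 4.5 = 1.08 per hour.
Over the interval, μ = 1.08 × 2 = 2.16 (a 2-hour block = 2 hours).
P(N ≥ 5) = 1 − P(N ≤ 4) ≈ 0.0682.

0.0682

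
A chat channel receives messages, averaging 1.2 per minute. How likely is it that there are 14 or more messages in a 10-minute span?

0.3185

Over the interval, μ = 1.2 × 10 = 12 (a 10-minute span = 10 minutes).
P(N ≥ 14) = 1 − P(N ≤ 13) = 1 − Σ_{j=0}^{13} e^(−μ) μ^j/j! ≈ 0.3185.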